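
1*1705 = 1705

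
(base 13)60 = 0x4E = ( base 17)4A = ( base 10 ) 78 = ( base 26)30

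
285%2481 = 285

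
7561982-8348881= - 786899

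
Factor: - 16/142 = - 2^3 * 71^ (-1 ) = -8/71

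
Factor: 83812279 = 89^1*659^1*1429^1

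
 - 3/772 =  - 1 + 769/772= - 0.00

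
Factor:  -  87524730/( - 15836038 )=3^2 *5^1*53^1 *59^1*311^1*683^(-1 )*11593^ ( -1) = 43762365/7918019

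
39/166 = 39/166 = 0.23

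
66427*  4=265708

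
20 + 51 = 71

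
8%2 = 0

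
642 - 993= -351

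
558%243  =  72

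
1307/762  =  1 + 545/762 = 1.72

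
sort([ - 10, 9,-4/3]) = [ - 10,-4/3, 9] 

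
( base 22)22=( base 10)46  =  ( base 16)2e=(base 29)1h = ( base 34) 1C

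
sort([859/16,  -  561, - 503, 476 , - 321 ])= [ - 561, - 503, - 321,859/16, 476 ] 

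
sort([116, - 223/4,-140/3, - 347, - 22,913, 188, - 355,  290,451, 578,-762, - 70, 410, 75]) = [ - 762,- 355,-347, - 70, - 223/4, - 140/3, - 22,75, 116, 188,290,410,451,578,913 ] 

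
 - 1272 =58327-59599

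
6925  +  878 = 7803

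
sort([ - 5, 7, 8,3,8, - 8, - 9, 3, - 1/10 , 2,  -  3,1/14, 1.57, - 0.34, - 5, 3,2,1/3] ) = [ - 9, - 8, - 5, - 5, - 3, -0.34, - 1/10 , 1/14 , 1/3, 1.57,2,2, 3,3,3,7,8,8 ] 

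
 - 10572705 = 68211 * ( -155)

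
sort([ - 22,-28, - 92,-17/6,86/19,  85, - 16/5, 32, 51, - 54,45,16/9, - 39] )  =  [ - 92, - 54, - 39, - 28,-22,- 16/5,- 17/6,16/9,86/19,  32,45, 51, 85 ] 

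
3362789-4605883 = -1243094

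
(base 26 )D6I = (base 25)E8C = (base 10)8962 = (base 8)21402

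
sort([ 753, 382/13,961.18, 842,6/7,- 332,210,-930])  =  [ - 930, - 332, 6/7,  382/13,210, 753, 842, 961.18] 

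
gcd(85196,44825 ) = 1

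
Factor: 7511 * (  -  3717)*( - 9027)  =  252019279449  =  3^4 * 7^2*17^1*29^1*37^1*59^2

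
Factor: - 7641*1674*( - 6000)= 76746204000 = 2^5*3^7*5^3*31^1 *283^1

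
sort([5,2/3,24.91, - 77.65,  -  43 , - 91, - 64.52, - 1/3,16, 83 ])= [  -  91, - 77.65,- 64.52, - 43, - 1/3, 2/3,5, 16,24.91, 83 ] 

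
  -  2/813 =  - 1+811/813 = - 0.00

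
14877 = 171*87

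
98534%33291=31952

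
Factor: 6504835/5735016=2^(  -  3)*3^( - 3)*5^1 * 7^ (-1)*3793^ (  -  1)*1300967^1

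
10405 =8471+1934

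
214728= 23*9336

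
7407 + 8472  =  15879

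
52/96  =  13/24= 0.54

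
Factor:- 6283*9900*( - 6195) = 2^2*3^3*5^3 * 7^1*11^1*59^1 *61^1*103^1 = 385339531500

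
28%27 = 1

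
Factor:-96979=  - 96979^1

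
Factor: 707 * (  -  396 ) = -2^2 * 3^2*7^1*11^1*101^1 = - 279972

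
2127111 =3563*597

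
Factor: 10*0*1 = 0^1 = 0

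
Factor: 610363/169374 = 2^ ( - 1) * 3^( - 1)*13^1*29^1*1619^1*28229^( - 1)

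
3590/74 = 1795/37  =  48.51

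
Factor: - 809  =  -809^1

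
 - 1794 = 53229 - 55023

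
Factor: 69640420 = 2^2 * 5^1*3482021^1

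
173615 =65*2671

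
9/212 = 9/212 = 0.04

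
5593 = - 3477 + 9070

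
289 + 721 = 1010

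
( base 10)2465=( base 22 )521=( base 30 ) 2M5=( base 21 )5c8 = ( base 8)4641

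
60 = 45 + 15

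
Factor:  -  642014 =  - 2^1*321007^1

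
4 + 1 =5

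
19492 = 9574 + 9918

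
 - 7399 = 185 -7584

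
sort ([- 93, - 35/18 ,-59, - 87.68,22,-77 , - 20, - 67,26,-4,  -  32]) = [ - 93, - 87.68, - 77, - 67, - 59,-32,-20, - 4,-35/18, 22,26 ] 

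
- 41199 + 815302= 774103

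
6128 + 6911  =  13039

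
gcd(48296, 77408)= 8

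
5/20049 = 5/20049 = 0.00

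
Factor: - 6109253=- 6109253^1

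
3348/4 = 837 =837.00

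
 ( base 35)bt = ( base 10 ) 414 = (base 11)347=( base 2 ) 110011110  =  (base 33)ci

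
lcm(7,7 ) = 7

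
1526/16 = 95 + 3/8 = 95.38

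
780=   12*65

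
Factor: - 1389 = -3^1*463^1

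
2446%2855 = 2446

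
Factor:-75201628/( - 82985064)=2^( - 1)*3^( - 1) * 23^1*313^(-1)*11047^( - 1 )*817409^1 = 18800407/20746266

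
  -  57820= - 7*8260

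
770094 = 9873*78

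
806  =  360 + 446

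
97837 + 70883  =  168720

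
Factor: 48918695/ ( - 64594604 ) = - 2^ ( - 2)*5^1*7^1*19^(-1)*199^( - 1) * 389^1 *3593^1 *4271^( - 1)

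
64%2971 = 64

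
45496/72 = 631+8/9 = 631.89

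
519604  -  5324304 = - 4804700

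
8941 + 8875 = 17816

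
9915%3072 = 699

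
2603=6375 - 3772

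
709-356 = 353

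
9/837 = 1/93 = 0.01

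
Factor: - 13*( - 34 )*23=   10166 = 2^1*13^1*17^1*23^1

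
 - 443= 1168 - 1611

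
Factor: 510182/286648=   255091/143324 = 2^( - 2)*79^1*3229^1*35831^( - 1) 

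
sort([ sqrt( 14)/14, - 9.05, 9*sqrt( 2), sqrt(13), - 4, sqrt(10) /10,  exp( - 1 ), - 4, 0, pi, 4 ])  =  [-9.05, - 4, - 4, 0,sqrt(14 )/14,sqrt(10) /10,exp(-1),pi, sqrt( 13 ), 4, 9*sqrt(2) ] 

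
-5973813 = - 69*86577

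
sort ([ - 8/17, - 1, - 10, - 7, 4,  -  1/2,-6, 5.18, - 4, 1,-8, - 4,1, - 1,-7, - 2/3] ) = [ - 10, - 8, - 7, - 7, - 6,  -  4, - 4, - 1, - 1, - 2/3, - 1/2, - 8/17,1,1, 4 , 5.18]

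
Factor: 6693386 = 2^1*7^1*  478099^1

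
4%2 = 0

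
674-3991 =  - 3317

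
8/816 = 1/102 = 0.01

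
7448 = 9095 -1647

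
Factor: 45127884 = 2^2*3^1*71^1*52967^1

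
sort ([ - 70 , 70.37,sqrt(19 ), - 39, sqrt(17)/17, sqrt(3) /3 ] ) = [ - 70, - 39,sqrt(17) /17, sqrt(3 )/3, sqrt( 19), 70.37 ]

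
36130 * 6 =216780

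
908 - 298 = 610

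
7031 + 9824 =16855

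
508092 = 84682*6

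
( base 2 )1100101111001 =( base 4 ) 1211321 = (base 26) 9gl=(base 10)6521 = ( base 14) 253b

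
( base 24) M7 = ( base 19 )193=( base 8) 1027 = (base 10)535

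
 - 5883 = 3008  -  8891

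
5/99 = 5/99 = 0.05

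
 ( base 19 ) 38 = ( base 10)65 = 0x41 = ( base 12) 55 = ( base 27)2B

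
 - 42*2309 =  - 96978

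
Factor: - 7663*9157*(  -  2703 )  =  189669755973 = 3^1*17^1*53^1 *79^1*97^1 * 9157^1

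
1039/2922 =1039/2922  =  0.36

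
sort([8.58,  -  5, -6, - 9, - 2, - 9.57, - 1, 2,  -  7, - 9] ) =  [  -  9.57, - 9,-9, - 7,-6, - 5, - 2, - 1,  2, 8.58 ]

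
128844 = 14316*9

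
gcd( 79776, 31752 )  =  72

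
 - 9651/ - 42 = 3217/14 = 229.79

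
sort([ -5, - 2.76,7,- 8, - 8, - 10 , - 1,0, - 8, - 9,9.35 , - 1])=[  -  10, - 9, - 8, - 8,-8, - 5, - 2.76, - 1, - 1,0, 7,9.35 ] 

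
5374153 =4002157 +1371996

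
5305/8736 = 5305/8736 = 0.61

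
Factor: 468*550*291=2^3 *3^3*5^2*11^1*13^1*97^1  =  74903400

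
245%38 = 17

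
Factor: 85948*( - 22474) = -1931595352 =- 2^3 * 17^1*661^1*21487^1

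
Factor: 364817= 97^1 * 3761^1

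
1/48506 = 1/48506 = 0.00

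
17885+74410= 92295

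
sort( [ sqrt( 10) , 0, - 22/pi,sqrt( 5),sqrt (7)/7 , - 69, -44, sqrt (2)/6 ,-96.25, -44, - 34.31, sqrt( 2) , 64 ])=[-96.25, -69,-44, - 44,-34.31 ,-22/pi, 0, sqrt( 2 )/6, sqrt( 7 )/7, sqrt ( 2) , sqrt( 5 ), sqrt( 10),64]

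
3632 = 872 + 2760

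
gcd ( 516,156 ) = 12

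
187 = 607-420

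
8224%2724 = 52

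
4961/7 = 708+5/7 = 708.71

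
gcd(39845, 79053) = 13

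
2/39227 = 2/39227 = 0.00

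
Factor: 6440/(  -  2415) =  - 8/3 = - 2^3*3^( - 1)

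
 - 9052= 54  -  9106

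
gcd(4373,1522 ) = 1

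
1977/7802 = 1977/7802 = 0.25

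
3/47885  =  3/47885 = 0.00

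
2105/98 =21 + 47/98 = 21.48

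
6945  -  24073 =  -17128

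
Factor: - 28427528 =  - 2^3*3553441^1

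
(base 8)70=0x38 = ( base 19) 2I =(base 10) 56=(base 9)62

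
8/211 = 8/211 = 0.04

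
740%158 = 108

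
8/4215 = 8/4215=0.00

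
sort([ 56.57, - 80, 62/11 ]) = [ - 80, 62/11,56.57 ] 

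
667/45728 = 667/45728 =0.01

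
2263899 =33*68603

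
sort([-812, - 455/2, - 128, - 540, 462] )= [ - 812,-540, - 455/2, - 128, 462]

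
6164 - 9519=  - 3355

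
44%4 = 0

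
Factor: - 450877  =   - 7^1 * 41^1*1571^1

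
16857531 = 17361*971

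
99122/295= 99122/295 = 336.01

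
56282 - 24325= 31957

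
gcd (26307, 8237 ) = 1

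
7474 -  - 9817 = 17291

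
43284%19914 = 3456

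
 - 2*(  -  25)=50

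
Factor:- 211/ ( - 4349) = 211^1 *4349^( - 1) 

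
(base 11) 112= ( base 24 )5E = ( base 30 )4E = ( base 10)134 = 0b10000110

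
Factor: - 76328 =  - 2^3*  7^1*29^1*47^1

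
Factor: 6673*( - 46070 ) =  - 2^1*5^1  *  17^1*271^1*6673^1 = -  307425110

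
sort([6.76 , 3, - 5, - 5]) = [ - 5,-5,3, 6.76]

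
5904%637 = 171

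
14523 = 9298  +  5225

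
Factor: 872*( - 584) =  - 509248=- 2^6*73^1*109^1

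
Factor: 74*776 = 57424 = 2^4*37^1*97^1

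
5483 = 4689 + 794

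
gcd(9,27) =9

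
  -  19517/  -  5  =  19517/5 = 3903.40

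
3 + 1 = 4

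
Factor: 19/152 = 2^( - 3 ) = 1/8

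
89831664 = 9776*9189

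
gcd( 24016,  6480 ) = 16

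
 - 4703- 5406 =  - 10109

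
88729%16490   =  6279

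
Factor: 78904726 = 2^1 * 79^1*499397^1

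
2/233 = 2/233 = 0.01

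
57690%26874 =3942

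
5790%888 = 462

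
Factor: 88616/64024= 209/151 = 11^1*19^1*151^( - 1)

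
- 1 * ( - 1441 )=1441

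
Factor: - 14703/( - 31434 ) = 29/62 = 2^( - 1)*29^1*31^ ( - 1)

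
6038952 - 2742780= 3296172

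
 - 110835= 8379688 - 8490523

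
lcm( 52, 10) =260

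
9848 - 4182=5666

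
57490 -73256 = - 15766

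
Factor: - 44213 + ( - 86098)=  - 3^2*14479^1 = -130311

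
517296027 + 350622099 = 867918126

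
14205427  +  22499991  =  36705418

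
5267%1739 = 50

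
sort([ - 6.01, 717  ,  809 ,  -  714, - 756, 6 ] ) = [-756, - 714, - 6.01, 6,717, 809]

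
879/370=2 + 139/370 = 2.38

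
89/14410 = 89/14410 = 0.01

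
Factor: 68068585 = 5^1* 13^1*107^1*9787^1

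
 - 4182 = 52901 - 57083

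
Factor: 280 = 2^3*5^1*7^1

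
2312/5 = 2312/5 = 462.40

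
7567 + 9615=17182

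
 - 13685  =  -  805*17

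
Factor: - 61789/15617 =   -  91/23  =  - 7^1*13^1*23^(  -  1) 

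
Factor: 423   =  3^2 * 47^1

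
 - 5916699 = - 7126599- - 1209900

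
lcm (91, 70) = 910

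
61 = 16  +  45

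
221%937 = 221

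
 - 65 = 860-925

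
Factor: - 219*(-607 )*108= 14356764 = 2^2*3^4*73^1*607^1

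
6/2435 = 6/2435  =  0.00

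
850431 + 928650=1779081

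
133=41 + 92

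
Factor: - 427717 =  - 427717^1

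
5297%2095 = 1107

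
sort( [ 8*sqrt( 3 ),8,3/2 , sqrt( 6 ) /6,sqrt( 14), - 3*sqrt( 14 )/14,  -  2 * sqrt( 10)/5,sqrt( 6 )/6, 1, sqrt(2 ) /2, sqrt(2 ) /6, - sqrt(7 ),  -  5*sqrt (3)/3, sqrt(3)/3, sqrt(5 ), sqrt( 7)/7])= [-5*sqrt (3)/3, - sqrt(7), - 2*sqrt( 10)/5, - 3*sqrt( 14)/14, sqrt( 2 )/6,  sqrt(7)/7, sqrt(6)/6, sqrt( 6) /6, sqrt( 3)/3, sqrt( 2 ) /2, 1,3/2,sqrt ( 5 ),sqrt (14 ), 8, 8*sqrt( 3 )]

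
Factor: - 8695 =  - 5^1 *37^1*47^1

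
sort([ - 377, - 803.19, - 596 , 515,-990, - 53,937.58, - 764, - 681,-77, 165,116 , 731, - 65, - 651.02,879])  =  [-990, -803.19, - 764, - 681, - 651.02, - 596, - 377,-77, - 65, - 53,116,165, 515,731, 879,937.58]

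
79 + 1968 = 2047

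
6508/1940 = 3 + 172/485 = 3.35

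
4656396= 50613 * 92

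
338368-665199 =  - 326831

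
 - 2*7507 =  - 15014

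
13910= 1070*13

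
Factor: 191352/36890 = 2^2*3^1*5^( - 1 )*31^( - 1 )*67^1 = 804/155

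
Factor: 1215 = 3^5 * 5^1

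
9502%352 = 350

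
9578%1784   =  658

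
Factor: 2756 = 2^2*13^1 *53^1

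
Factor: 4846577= 19^1*255083^1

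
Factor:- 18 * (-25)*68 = 30600 = 2^3*3^2* 5^2*17^1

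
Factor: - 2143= - 2143^1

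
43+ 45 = 88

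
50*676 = 33800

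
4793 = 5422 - 629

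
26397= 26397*1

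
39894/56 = 712  +  11/28 = 712.39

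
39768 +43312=83080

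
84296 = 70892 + 13404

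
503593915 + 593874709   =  1097468624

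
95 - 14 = 81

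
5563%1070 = 213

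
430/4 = 107  +  1/2 = 107.50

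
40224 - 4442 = 35782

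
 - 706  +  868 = 162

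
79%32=15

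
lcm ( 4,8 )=8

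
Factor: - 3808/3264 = - 2^( -1 )*3^(-1 )*7^1 = - 7/6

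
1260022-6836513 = -5576491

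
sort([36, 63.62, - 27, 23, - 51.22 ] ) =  [  -  51.22,-27,  23, 36, 63.62 ] 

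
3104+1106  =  4210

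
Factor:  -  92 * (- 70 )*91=2^3 * 5^1* 7^2*13^1*23^1= 586040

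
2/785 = 2/785 = 0.00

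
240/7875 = 16/525 = 0.03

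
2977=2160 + 817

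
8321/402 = 20+281/402= 20.70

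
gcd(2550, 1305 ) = 15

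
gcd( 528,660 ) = 132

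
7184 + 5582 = 12766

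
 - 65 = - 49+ - 16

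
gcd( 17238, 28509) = 663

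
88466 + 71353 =159819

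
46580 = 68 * 685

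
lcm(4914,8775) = 122850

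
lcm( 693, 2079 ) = 2079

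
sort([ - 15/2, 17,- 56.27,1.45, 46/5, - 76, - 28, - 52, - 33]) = [ -76, - 56.27, - 52, -33, - 28, - 15/2,1.45, 46/5,17]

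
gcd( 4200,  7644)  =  84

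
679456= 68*9992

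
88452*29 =2565108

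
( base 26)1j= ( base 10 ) 45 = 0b101101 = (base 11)41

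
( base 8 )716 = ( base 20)132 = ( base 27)H3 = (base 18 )17C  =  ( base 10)462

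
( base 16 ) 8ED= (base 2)100011101101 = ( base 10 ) 2285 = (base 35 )1UA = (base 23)478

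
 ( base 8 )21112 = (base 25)e13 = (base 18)191c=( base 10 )8778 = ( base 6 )104350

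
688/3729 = 688/3729 = 0.18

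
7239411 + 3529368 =10768779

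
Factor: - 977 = - 977^1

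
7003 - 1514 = 5489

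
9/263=9/263 = 0.03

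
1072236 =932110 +140126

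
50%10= 0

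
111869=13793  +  98076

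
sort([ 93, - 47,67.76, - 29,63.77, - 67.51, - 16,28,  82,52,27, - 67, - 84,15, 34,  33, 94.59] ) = [ - 84 ,- 67.51,  -  67, - 47, - 29, - 16 , 15,27, 28, 33,34,52,63.77, 67.76,82,93 , 94.59] 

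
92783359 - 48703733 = 44079626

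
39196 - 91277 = -52081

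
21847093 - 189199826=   -  167352733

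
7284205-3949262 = 3334943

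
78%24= 6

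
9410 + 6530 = 15940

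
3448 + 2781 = 6229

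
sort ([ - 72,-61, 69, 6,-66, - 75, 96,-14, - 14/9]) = [ - 75, - 72, - 66, -61, -14, - 14/9, 6,69, 96]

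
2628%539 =472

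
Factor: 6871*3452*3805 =90249623060 =2^2*5^1 * 761^1*863^1 *6871^1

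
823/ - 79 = -11  +  46/79 =-10.42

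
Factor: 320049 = 3^2*43^1*827^1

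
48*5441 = 261168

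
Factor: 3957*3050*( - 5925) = -2^1* 3^2*5^4 * 61^1 * 79^1*1319^1=-71507936250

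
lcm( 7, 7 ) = 7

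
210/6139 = 30/877 = 0.03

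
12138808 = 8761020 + 3377788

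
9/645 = 3/215=0.01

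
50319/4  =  12579+ 3/4 = 12579.75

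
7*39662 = 277634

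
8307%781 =497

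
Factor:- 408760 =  - 2^3*5^1*11^1* 929^1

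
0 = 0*2046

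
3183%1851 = 1332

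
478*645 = 308310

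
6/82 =3/41 = 0.07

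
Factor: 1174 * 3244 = 3808456 = 2^3*587^1*811^1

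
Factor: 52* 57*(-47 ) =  - 2^2*3^1*13^1*19^1*47^1 = - 139308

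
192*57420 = 11024640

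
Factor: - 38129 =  - 7^1 * 13^1 *419^1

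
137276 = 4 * 34319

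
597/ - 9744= - 1 + 3049/3248 = -0.06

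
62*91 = 5642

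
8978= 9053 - 75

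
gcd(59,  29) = 1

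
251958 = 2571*98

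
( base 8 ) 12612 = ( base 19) F54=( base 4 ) 1112022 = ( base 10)5514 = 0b1010110001010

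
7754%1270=134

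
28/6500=7/1625 = 0.00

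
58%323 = 58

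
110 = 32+78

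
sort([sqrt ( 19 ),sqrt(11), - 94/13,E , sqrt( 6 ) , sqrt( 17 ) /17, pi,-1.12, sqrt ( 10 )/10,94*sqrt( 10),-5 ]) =[ - 94/13, - 5, - 1.12,sqrt( 17)/17,sqrt (10 ) /10,sqrt( 6) , E, pi, sqrt(11 ), sqrt( 19 ),94*  sqrt( 10 )]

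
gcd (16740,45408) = 12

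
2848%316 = 4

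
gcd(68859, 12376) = 7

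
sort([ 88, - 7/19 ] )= [ - 7/19,88 ]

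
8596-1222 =7374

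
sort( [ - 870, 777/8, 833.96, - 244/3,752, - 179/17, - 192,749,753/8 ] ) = [ - 870  , - 192, - 244/3,  -  179/17,753/8, 777/8,749,752,833.96 ] 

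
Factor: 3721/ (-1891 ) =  - 31^( - 1 )*61^1 = - 61/31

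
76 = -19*(-4) 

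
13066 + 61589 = 74655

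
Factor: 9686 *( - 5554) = -2^2*29^1*167^1*2777^1 = - 53796044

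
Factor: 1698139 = 1698139^1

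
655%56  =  39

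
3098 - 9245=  - 6147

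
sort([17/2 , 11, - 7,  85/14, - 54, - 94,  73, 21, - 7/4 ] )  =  [-94, - 54,- 7, - 7/4,85/14,17/2,11,21, 73]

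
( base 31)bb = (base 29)C4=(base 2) 101100000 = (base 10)352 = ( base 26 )DE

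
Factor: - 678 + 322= -356  =  - 2^2*89^1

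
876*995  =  871620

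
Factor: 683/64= 2^( - 6) * 683^1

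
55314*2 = 110628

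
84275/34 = 2478 + 23/34  =  2478.68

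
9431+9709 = 19140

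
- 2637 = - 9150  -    -  6513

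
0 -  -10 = 10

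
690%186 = 132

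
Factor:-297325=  - 5^2*7^1*1699^1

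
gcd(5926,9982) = 2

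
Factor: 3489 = 3^1*1163^1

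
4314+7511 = 11825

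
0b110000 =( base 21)26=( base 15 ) 33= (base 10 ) 48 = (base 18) 2c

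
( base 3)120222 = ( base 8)657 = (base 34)cn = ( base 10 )431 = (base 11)362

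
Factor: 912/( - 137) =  - 2^4*3^1 * 19^1 *137^( - 1) 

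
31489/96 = 31489/96= 328.01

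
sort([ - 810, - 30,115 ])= [ - 810,  -  30,115]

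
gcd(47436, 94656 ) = 12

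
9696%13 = 11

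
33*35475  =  1170675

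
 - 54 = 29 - 83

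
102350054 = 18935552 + 83414502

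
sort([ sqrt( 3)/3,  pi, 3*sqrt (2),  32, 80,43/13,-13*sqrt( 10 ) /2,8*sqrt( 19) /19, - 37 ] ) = [ - 37, - 13*sqrt( 10 ) /2, sqrt( 3 )/3, 8 * sqrt( 19 )/19,pi,43/13,3*sqrt( 2),32,80 ]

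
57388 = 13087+44301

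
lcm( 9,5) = 45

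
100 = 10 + 90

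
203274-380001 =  - 176727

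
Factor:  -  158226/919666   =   - 3^1*11^(-1)*17^( - 1) * 2459^(-1)*26371^1= - 79113/459833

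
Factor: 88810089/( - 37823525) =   -  3^1*5^( -2)*41^( - 1 )*569^1*36901^( - 1 )*52027^1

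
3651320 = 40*91283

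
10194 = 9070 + 1124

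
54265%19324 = 15617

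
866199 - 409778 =456421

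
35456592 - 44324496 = -8867904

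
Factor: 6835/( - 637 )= -5^1*7^( - 2)*13^( - 1 )*1367^1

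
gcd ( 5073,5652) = 3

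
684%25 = 9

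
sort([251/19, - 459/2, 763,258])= [ - 459/2, 251/19, 258,763 ]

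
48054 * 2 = 96108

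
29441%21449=7992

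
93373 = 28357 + 65016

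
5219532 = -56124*( - 93 ) 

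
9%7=2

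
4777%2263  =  251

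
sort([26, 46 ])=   [26, 46]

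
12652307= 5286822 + 7365485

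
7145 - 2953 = 4192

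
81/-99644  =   - 81/99644 = - 0.00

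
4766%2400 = 2366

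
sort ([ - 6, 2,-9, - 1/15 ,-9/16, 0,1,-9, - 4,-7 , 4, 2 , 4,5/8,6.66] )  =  [  -  9,-9, - 7, - 6, - 4, - 9/16,  -  1/15 , 0,5/8 , 1, 2, 2, 4, 4, 6.66]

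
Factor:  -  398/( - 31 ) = 2^1 * 31^( - 1)*199^1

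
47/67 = 47/67 = 0.70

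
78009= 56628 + 21381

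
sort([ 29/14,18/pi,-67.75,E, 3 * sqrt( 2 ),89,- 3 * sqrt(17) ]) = [-67.75 , - 3 * sqrt (17 ),29/14,E , 3*sqrt(2 ),  18/pi,89]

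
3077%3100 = 3077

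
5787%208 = 171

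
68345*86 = 5877670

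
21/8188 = 21/8188 = 0.00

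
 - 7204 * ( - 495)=3565980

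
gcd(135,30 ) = 15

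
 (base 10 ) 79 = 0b1001111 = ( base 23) 3A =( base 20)3j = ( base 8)117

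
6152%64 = 8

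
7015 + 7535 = 14550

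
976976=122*8008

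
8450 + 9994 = 18444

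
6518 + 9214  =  15732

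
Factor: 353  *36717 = 3^1* 353^1 * 12239^1= 12961101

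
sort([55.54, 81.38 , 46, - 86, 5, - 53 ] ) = [ - 86, - 53, 5,46, 55.54,81.38] 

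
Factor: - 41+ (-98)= - 139 = - 139^1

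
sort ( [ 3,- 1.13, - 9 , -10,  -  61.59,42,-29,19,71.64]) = [-61.59, - 29, - 10, - 9,  -  1.13,3, 19,42,71.64]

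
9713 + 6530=16243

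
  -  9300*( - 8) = 74400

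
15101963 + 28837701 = 43939664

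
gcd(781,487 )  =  1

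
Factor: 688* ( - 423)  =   - 291024 = - 2^4*3^2*43^1 * 47^1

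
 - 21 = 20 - 41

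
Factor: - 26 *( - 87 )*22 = 49764 = 2^2*3^1*11^1*13^1*29^1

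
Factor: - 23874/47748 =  - 1/2=- 2^(-1) 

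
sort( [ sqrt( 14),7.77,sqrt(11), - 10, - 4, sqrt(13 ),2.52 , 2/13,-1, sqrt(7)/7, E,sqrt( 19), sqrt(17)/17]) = [ - 10, - 4,  -  1, 2/13, sqrt (17)/17, sqrt( 7)/7, 2.52,E,sqrt( 11 ) , sqrt(13), sqrt( 14), sqrt(19),7.77 ] 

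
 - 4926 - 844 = - 5770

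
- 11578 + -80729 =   -  92307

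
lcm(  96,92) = 2208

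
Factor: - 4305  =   - 3^1*5^1*7^1 * 41^1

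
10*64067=640670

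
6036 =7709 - 1673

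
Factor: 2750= 2^1*5^3 * 11^1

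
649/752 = 649/752 = 0.86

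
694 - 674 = 20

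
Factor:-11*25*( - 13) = 3575 = 5^2*11^1*13^1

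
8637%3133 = 2371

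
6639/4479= 1 + 720/1493 = 1.48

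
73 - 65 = 8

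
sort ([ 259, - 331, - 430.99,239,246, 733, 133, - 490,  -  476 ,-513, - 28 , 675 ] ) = [ - 513, - 490,- 476, - 430.99, - 331, - 28, 133,239, 246, 259,  675, 733 ] 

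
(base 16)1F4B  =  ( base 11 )6023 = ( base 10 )8011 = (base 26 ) BM3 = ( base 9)11881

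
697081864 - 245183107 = 451898757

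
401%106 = 83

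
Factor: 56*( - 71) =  - 3976 = -2^3*7^1*71^1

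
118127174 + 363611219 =481738393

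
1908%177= 138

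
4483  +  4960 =9443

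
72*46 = 3312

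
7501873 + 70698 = 7572571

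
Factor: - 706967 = -53^1*13339^1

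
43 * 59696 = 2566928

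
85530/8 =42765/4 = 10691.25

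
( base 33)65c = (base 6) 51023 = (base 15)1ec6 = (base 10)6711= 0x1A37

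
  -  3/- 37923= 1/12641 = 0.00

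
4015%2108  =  1907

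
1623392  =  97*16736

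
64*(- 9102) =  - 582528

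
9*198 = 1782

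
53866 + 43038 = 96904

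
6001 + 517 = 6518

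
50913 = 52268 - 1355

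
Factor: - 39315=- 3^1*5^1*2621^1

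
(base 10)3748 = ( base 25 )5ON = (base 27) 53m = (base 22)7g8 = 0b111010100100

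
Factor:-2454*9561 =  - 23462694 = - 2^1*3^2 *409^1*3187^1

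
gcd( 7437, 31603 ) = 1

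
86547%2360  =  1587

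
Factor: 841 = 29^2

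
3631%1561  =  509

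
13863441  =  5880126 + 7983315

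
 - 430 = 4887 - 5317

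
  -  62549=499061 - 561610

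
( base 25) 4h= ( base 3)11100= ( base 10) 117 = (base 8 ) 165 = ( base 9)140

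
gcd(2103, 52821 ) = 3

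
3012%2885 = 127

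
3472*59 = 204848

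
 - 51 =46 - 97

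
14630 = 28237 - 13607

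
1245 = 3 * 415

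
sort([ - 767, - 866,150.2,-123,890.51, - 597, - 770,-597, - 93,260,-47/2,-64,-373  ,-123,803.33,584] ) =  [ -866,-770, - 767, - 597,-597, - 373,  -  123,-123,-93, - 64, -47/2,150.2,260, 584 , 803.33,890.51]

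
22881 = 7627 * 3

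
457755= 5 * 91551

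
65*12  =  780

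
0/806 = 0 =0.00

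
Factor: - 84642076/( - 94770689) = 2^2*13^( - 1) * 19^( - 1)*31^( - 1)*1283^1 * 12377^( - 1 )*16493^1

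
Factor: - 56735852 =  - 2^2*14183963^1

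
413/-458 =  -  413/458 = -0.90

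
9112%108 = 40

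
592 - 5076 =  - 4484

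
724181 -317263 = 406918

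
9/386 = 9/386 = 0.02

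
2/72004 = 1/36002 = 0.00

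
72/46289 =72/46289  =  0.00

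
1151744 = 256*4499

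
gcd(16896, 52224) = 1536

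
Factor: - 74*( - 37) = 2738=2^1 * 37^2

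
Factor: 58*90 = 5220 = 2^2*3^2 * 5^1 * 29^1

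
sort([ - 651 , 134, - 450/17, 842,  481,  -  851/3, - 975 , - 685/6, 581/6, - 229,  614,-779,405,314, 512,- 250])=[ -975, - 779, - 651, - 851/3, - 250, - 229,-685/6, - 450/17, 581/6 , 134,314 , 405,481,  512, 614,842 ] 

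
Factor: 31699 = 31699^1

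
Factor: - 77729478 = -2^1*3^1*12954913^1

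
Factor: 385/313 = 5^1*7^1*11^1*313^( - 1 )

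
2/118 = 1/59  =  0.02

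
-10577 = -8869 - 1708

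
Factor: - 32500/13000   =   - 2^(-1 )*5^1 = -5/2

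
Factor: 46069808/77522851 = 2^4 *7^( - 2 ) * 43^( - 1)*36793^( - 1 ) * 2879363^1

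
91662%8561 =6052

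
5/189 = 5/189=0.03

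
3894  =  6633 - 2739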